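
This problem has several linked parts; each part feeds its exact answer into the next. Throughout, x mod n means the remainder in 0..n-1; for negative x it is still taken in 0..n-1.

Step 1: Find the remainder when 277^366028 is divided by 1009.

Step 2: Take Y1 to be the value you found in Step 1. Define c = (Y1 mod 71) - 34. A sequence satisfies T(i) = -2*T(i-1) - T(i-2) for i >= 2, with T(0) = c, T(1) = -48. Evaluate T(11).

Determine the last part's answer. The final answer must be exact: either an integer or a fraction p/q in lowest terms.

Step 1: squarings mod 1009: 277^1=277, 277^2=45, 277^4=7, 277^8=49, 277^16=383, 277^32=384, 277^64=142, 277^128=993, 277^256=256, 277^512=960, 277^1024=383, 277^2048=384, 277^4096=142, 277^8192=993, 277^16384=256, 277^32768=960, 277^65536=383, 277^131072=384, 277^262144=142; 277^366028 = 277^4 * 277^8 * 277^64 * 277^128 * 277^256 * 277^1024 * 277^4096 * 277^32768 * 277^65536 * 277^262144 = 286 (mod 1009); answer 286
Step 2: Y1 = 286; c = -32; T(2) = -2*(-48) - 1*(-32) = 128; iterating: T(2)=128, T(3)=-208, T(4)=288, T(5)=-368, T(6)=448, T(7)=-528, T(8)=608, T(9)=-688, T(10)=768, T(11)=-848; answer -848

-848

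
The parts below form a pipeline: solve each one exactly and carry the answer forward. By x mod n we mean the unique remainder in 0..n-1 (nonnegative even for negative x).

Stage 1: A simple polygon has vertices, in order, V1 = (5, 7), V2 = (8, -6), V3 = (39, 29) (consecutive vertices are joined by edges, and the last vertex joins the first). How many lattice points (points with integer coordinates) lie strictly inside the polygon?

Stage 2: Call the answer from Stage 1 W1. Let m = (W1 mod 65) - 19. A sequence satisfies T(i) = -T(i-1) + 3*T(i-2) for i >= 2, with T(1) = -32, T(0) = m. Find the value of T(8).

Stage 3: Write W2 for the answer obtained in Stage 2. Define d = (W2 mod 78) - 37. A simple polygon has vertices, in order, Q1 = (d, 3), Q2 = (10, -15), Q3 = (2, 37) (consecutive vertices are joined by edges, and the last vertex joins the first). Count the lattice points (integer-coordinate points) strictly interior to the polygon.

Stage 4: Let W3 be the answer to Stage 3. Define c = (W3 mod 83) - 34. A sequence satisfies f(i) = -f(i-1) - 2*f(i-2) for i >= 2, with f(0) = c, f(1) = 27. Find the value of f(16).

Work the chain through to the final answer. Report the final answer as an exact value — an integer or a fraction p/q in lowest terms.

5499

Stage 1: cross terms: (5*-6 - 8*7)=-86, (8*29 - 39*-6)=466, (39*7 - 5*29)=128; twice the area = |508| = 508; area = 254; boundary points = 1 + 1 + 2 = 4; strictly interior points = area - boundary/2 + 1 = 253; answer 253
Stage 2: W1 = 253; m = 39; T(2) = -1*(-32) + 3*(39) = 149; iterating: T(2)=149, T(3)=-245, T(4)=692, T(5)=-1427, T(6)=3503, T(7)=-7784, T(8)=18293; answer 18293
Stage 3: W2 = 18293; d = 4; cross terms: (4*-15 - 10*3)=-90, (10*37 - 2*-15)=400, (2*3 - 4*37)=-142; twice the area = |168| = 168; area = 84; boundary points = 6 + 4 + 2 = 12; strictly interior points = area - boundary/2 + 1 = 79; answer 79
Stage 4: W3 = 79; c = 45; f(2) = -1*(27) - 2*(45) = -117; iterating: f(2)=-117, f(3)=63, f(4)=171, f(5)=-297, f(6)=-45, f(7)=639, f(8)=-549, f(9)=-729, f(10)=1827, f(11)=-369, f(12)=-3285, f(13)=4023, f(14)=2547, f(15)=-10593, f(16)=5499; answer 5499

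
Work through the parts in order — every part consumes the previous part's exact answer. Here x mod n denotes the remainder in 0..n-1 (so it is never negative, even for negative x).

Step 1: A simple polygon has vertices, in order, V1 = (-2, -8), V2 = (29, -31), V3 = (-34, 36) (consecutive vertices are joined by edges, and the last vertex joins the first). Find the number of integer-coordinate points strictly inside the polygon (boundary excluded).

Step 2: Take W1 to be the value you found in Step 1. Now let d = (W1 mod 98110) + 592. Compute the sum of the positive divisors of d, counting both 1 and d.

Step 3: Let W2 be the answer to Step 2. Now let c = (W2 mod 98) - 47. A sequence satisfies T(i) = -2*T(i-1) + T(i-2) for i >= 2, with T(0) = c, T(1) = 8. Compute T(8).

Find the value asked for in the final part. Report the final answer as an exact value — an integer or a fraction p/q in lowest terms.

-3771

Step 1: cross terms: (-2*-31 - 29*-8)=294, (29*36 - -34*-31)=-10, (-34*-8 - -2*36)=344; twice the area = |628| = 628; area = 314; boundary points = 1 + 1 + 4 = 6; strictly interior points = area - boundary/2 + 1 = 312; answer 312
Step 2: W1 = 312; d = 904; 904 = 2^3 * 113; sigma = (1 + 2 + 4 + 8) * (1 + 113) = 15 * 114 = 1710; answer 1710
Step 3: W2 = 1710; c = -3; T(2) = -2*(8) + 1*(-3) = -19; iterating: T(2)=-19, T(3)=46, T(4)=-111, T(5)=268, T(6)=-647, T(7)=1562, T(8)=-3771; answer -3771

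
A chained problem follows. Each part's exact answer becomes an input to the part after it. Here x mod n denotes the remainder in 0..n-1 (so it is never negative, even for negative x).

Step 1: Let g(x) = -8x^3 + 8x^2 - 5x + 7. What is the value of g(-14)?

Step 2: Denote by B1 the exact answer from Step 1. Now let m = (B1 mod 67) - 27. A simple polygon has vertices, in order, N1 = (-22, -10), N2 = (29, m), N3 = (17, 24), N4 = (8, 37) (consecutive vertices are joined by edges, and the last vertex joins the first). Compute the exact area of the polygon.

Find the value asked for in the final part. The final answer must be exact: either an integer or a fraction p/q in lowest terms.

2703/2

Step 1: -8*(-14)^3 + 8*(-14)^2 - 5*(-14)^1 + 7 = (21952) + (1568) + (70) + (7) = 23597; answer 23597
Step 2: B1 = 23597; m = -14; cross terms: (-22*-14 - 29*-10)=598, (29*24 - 17*-14)=934, (17*37 - 8*24)=437, (8*-10 - -22*37)=734; twice the area = |2703| = 2703; area = 2703/2; answer 2703/2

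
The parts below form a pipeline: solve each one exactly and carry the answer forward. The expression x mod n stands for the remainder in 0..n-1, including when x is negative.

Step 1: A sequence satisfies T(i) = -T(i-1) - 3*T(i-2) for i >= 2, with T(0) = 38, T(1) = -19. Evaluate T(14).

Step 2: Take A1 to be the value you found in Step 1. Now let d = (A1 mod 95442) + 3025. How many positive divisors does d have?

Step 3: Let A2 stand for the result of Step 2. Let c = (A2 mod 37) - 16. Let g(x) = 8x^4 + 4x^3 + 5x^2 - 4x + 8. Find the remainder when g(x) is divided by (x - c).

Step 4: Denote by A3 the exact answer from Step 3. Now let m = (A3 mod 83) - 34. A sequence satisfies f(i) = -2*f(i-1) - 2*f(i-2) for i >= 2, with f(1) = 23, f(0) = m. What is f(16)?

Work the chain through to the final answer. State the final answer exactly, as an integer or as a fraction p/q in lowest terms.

1024

Step 1: T(2) = -1*(-19) - 3*(38) = -95; iterating: T(2)=-95, T(3)=152, T(4)=133, T(5)=-589, T(6)=190, T(7)=1577, T(8)=-2147, T(9)=-2584, T(10)=9025, T(11)=-1273, T(12)=-25802, T(13)=29621, T(14)=47785; answer 47785
Step 2: A1 = 47785; d = 50810; 50810 = 2 * 5 * 5081; number of divisors = (1+1) * (1+1) * (1+1) = 8; answer 8
Step 3: A2 = 8; c = -8; remainder = value at the root: 8*(-8)^4 + 4*(-8)^3 + 5*(-8)^2 - 4*(-8)^1 + 8 = (32768) + (-2048) + (320) + (32) + (8) = 31080; answer 31080
Step 4: A3 = 31080; m = 4; f(2) = -2*(23) - 2*(4) = -54; iterating: f(2)=-54, f(3)=62, f(4)=-16, f(5)=-92, f(6)=216, f(7)=-248, f(8)=64, f(9)=368, f(10)=-864, f(11)=992, f(12)=-256, f(13)=-1472, f(14)=3456, f(15)=-3968, f(16)=1024; answer 1024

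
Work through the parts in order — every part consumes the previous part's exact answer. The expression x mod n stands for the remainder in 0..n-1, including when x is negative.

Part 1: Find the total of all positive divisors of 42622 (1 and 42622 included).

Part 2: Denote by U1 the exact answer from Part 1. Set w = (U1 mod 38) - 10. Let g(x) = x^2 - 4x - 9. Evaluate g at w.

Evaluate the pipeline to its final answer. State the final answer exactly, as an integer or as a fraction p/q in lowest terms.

Part 1: 42622 = 2 * 101 * 211; sigma = (1 + 2) * (1 + 101) * (1 + 211) = 3 * 102 * 212 = 64872; answer 64872
Part 2: U1 = 64872; w = -4; 1*(-4)^2 - 4*(-4)^1 - 9 = (16) + (16) + (-9) = 23; answer 23

23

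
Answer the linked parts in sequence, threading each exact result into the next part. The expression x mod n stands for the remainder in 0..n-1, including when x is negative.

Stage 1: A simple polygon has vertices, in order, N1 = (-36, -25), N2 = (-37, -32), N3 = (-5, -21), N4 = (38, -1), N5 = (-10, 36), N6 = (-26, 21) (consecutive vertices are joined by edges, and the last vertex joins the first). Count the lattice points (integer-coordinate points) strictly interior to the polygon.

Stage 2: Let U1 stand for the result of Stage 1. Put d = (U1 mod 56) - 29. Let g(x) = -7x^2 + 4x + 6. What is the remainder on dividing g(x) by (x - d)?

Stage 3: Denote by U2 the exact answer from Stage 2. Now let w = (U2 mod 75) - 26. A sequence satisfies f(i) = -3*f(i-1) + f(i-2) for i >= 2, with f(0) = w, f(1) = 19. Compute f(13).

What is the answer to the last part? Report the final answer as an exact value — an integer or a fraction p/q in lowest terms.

41005099

Stage 1: cross terms: (-36*-32 - -37*-25)=227, (-37*-21 - -5*-32)=617, (-5*-1 - 38*-21)=803, (38*36 - -10*-1)=1358, (-10*21 - -26*36)=726, (-26*-25 - -36*21)=1406; twice the area = |5137| = 5137; area = 5137/2; boundary points = 1 + 1 + 1 + 1 + 1 + 2 = 7; strictly interior points = area - boundary/2 + 1 = 2566; answer 2566
Stage 2: U1 = 2566; d = 17; remainder = value at the root: -7*(17)^2 + 4*(17)^1 + 6 = (-2023) + (68) + (6) = -1949; answer -1949
Stage 3: U2 = -1949; w = -25; f(2) = -3*(19) + 1*(-25) = -82; iterating: f(2)=-82, f(3)=265, f(4)=-877, f(5)=2896, f(6)=-9565, f(7)=31591, f(8)=-104338, f(9)=344605, f(10)=-1138153, f(11)=3759064, f(12)=-12415345, f(13)=41005099; answer 41005099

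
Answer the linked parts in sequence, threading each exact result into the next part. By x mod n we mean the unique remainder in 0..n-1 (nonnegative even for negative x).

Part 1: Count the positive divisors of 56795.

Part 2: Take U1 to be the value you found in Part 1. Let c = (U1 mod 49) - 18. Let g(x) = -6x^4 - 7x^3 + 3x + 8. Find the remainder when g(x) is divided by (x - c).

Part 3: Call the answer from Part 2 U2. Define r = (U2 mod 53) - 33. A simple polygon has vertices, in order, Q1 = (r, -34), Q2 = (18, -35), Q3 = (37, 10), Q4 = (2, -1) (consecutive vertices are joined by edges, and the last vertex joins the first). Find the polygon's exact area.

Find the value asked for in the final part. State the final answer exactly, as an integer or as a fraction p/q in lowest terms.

1015

Part 1: 56795 = 5 * 37 * 307; number of divisors = (1+1) * (1+1) * (1+1) = 8; answer 8
Part 2: U1 = 8; c = -10; remainder = value at the root: -6*(-10)^4 - 7*(-10)^3 + 3*(-10)^1 + 8 = (-60000) + (7000) + (-30) + (8) = -53022; answer -53022
Part 3: U2 = -53022; r = -2; cross terms: (-2*-35 - 18*-34)=682, (18*10 - 37*-35)=1475, (37*-1 - 2*10)=-57, (2*-34 - -2*-1)=-70; twice the area = |2030| = 2030; area = 1015; answer 1015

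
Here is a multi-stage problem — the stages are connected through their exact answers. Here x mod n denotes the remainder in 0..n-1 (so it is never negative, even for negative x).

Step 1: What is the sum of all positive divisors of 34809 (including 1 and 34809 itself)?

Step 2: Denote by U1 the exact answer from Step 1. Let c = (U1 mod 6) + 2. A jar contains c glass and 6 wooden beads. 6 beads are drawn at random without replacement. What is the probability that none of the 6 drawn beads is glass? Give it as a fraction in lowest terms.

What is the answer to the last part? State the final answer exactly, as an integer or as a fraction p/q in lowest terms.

Step 1: 34809 = 3 * 41 * 283; sigma = (1 + 3) * (1 + 41) * (1 + 283) = 4 * 42 * 284 = 47712; answer 47712
Step 2: U1 = 47712; c = 2; total draws C(8,6) = 28; favorable C(6,6) = 1; P = 1/28; answer 1/28

1/28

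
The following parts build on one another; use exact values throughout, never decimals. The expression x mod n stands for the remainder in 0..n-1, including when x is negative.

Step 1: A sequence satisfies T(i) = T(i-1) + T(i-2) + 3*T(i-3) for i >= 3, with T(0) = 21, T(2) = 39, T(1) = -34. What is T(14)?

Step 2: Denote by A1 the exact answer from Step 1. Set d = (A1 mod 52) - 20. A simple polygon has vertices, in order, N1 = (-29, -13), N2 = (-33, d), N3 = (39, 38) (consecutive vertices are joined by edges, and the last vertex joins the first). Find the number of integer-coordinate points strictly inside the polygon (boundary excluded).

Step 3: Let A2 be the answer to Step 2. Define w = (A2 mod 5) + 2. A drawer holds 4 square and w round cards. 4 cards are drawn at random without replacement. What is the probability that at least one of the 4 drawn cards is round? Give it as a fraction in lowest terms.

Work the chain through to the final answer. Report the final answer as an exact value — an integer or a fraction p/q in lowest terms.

69/70

Step 1: T(3) = 1*(39) + 1*(-34) + 3*(21) = 68; iterating: T(3)=68, T(4)=5, T(5)=190, T(6)=399, T(7)=604, T(8)=1573, T(9)=3374, T(10)=6759, T(11)=14852, T(12)=31733, T(13)=66862, T(14)=143151; answer 143151
Step 2: A1 = 143151; d = 27; cross terms: (-29*27 - -33*-13)=-1212, (-33*38 - 39*27)=-2307, (39*-13 - -29*38)=595; twice the area = |-2924| = 2924; area = 1462; boundary points = 4 + 1 + 17 = 22; strictly interior points = area - boundary/2 + 1 = 1452; answer 1452
Step 3: A2 = 1452; w = 4; total draws C(8,4) = 70; complement C(4,4) = 1; favorable 70 - 1 = 69; P = 69/70; answer 69/70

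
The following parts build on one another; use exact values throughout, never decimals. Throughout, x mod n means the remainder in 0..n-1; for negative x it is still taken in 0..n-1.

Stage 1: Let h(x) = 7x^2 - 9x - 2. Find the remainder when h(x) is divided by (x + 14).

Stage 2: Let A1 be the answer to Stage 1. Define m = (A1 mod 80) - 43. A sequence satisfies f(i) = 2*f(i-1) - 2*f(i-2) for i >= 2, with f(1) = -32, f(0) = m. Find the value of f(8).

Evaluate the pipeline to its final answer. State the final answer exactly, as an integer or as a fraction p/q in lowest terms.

208

Stage 1: remainder = value at the root: 7*(-14)^2 - 9*(-14)^1 - 2 = (1372) + (126) + (-2) = 1496; answer 1496
Stage 2: A1 = 1496; m = 13; f(2) = 2*(-32) - 2*(13) = -90; iterating: f(2)=-90, f(3)=-116, f(4)=-52, f(5)=128, f(6)=360, f(7)=464, f(8)=208; answer 208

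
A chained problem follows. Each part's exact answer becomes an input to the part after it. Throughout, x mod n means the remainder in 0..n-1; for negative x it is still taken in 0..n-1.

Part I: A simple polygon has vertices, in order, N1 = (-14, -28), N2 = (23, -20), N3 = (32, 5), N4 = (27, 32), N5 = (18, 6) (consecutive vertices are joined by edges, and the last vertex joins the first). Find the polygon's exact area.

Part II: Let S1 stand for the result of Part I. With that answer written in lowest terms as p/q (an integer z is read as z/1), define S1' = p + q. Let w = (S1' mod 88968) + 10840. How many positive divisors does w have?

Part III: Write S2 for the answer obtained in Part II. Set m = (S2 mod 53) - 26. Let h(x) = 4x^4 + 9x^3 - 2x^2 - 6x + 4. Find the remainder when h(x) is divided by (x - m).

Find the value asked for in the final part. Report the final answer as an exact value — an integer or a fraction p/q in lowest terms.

Part I: cross terms: (-14*-20 - 23*-28)=924, (23*5 - 32*-20)=755, (32*32 - 27*5)=889, (27*6 - 18*32)=-414, (18*-28 - -14*6)=-420; twice the area = |1734| = 1734; area = 867; answer 867
Part II: S1 = 867; threaded value p + q = 868; w = 11708; 11708 = 2^2 * 2927; number of divisors = (2+1) * (1+1) = 6; answer 6
Part III: S2 = 6; m = -20; remainder = value at the root: 4*(-20)^4 + 9*(-20)^3 - 2*(-20)^2 - 6*(-20)^1 + 4 = (640000) + (-72000) + (-800) + (120) + (4) = 567324; answer 567324

567324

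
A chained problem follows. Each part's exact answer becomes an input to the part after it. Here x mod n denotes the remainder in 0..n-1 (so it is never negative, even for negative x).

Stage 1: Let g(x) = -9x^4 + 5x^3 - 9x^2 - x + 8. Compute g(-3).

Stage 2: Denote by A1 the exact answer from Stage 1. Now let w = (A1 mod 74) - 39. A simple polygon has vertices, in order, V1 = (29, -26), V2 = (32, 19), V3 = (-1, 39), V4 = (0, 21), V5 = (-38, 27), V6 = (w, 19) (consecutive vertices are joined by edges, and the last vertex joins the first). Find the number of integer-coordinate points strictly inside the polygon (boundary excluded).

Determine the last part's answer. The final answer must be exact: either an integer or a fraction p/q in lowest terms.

1363

Stage 1: -9*(-3)^4 + 5*(-3)^3 - 9*(-3)^2 - 1*(-3)^1 + 8 = (-729) + (-135) + (-81) + (3) + (8) = -934; answer -934
Stage 2: A1 = -934; w = -11; cross terms: (29*19 - 32*-26)=1383, (32*39 - -1*19)=1267, (-1*21 - 0*39)=-21, (0*27 - -38*21)=798, (-38*19 - -11*27)=-425, (-11*-26 - 29*19)=-265; twice the area = |2737| = 2737; area = 2737/2; boundary points = 3 + 1 + 1 + 2 + 1 + 5 = 13; strictly interior points = area - boundary/2 + 1 = 1363; answer 1363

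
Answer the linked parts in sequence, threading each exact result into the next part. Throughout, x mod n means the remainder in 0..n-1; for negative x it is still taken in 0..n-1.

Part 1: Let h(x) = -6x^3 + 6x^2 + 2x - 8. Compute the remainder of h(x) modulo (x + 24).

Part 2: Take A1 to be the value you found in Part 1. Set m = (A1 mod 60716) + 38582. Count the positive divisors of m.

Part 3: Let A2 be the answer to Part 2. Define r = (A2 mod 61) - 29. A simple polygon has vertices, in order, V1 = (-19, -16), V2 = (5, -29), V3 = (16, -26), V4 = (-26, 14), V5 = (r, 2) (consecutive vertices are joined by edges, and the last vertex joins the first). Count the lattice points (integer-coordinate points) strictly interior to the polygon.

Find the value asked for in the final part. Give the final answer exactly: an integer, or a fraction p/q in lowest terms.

Part 1: remainder = value at the root: -6*(-24)^3 + 6*(-24)^2 + 2*(-24)^1 - 8 = (82944) + (3456) + (-48) + (-8) = 86344; answer 86344
Part 2: A1 = 86344; m = 64210; 64210 = 2 * 5 * 6421; number of divisors = (1+1) * (1+1) * (1+1) = 8; answer 8
Part 3: A2 = 8; r = -21; cross terms: (-19*-29 - 5*-16)=631, (5*-26 - 16*-29)=334, (16*14 - -26*-26)=-452, (-26*2 - -21*14)=242, (-21*-16 - -19*2)=374; twice the area = |1129| = 1129; area = 1129/2; boundary points = 1 + 1 + 2 + 1 + 2 = 7; strictly interior points = area - boundary/2 + 1 = 562; answer 562

562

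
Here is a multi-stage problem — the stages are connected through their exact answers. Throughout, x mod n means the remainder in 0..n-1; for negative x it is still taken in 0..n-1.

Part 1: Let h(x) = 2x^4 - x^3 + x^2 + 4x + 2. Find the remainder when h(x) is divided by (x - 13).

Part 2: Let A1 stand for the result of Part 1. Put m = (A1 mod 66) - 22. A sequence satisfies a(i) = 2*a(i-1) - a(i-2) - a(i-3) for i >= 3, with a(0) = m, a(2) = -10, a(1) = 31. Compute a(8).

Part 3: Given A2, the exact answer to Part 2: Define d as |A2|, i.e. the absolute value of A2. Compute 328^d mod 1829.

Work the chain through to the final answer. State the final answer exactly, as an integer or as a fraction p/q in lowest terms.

Part 1: remainder = value at the root: 2*(13)^4 - 1*(13)^3 + 1*(13)^2 + 4*(13)^1 + 2 = (57122) + (-2197) + (169) + (52) + (2) = 55148; answer 55148
Part 2: A1 = 55148; m = 16; a(3) = 2*(-10) - 1*(31) - 1*(16) = -67; iterating: a(3)=-67, a(4)=-155, a(5)=-233, a(6)=-244, a(7)=-100, a(8)=277; answer 277
Part 3: A2 = 277; d = 277; squarings mod 1829: 328^1=328, 328^2=1502, 328^4=847, 328^8=441, 328^16=607, 328^32=820, 328^64=1157, 328^128=1650, 328^256=948; 328^277 = 328^1 * 328^4 * 328^16 * 328^256 = 691 (mod 1829); answer 691

691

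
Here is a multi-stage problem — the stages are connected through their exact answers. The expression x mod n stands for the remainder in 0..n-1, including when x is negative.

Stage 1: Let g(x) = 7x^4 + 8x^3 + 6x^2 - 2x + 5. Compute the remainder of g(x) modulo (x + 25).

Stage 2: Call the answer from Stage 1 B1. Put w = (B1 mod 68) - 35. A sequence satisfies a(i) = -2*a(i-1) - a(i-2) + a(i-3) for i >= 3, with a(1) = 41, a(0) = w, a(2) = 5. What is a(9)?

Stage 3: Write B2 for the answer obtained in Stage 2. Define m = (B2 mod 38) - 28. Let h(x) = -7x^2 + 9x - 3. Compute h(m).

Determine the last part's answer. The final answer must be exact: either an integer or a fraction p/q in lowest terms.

-409

Stage 1: remainder = value at the root: 7*(-25)^4 + 8*(-25)^3 + 6*(-25)^2 - 2*(-25)^1 + 5 = (2734375) + (-125000) + (3750) + (50) + (5) = 2613180; answer 2613180
Stage 2: B1 = 2613180; w = -27; a(3) = -2*(5) - 1*(41) + 1*(-27) = -78; iterating: a(3)=-78, a(4)=192, a(5)=-301, a(6)=332, a(7)=-171, a(8)=-291, a(9)=1085; answer 1085
Stage 3: B2 = 1085; m = -7; -7*(-7)^2 + 9*(-7)^1 - 3 = (-343) + (-63) + (-3) = -409; answer -409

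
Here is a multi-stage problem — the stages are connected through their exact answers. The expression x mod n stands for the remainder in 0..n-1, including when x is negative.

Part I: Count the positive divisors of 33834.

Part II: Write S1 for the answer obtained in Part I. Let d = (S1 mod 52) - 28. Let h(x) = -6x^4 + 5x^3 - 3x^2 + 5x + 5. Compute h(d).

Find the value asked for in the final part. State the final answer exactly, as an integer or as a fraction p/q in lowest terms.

-1001295

Part I: 33834 = 2 * 3 * 5639; number of divisors = (1+1) * (1+1) * (1+1) = 8; answer 8
Part II: S1 = 8; d = -20; -6*(-20)^4 + 5*(-20)^3 - 3*(-20)^2 + 5*(-20)^1 + 5 = (-960000) + (-40000) + (-1200) + (-100) + (5) = -1001295; answer -1001295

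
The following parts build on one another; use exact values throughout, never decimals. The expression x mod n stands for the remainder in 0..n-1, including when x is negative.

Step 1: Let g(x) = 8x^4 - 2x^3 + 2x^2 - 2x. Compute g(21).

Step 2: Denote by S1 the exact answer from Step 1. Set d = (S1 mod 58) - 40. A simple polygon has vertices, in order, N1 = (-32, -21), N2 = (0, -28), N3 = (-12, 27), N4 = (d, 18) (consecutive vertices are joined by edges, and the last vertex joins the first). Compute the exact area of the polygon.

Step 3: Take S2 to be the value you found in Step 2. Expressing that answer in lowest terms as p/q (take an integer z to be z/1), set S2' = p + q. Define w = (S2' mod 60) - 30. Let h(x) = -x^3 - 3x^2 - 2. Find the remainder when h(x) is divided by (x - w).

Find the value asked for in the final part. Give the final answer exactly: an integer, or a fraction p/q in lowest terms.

Step 1: 8*(21)^4 - 2*(21)^3 + 2*(21)^2 - 2*(21)^1 = (1555848) + (-18522) + (882) + (-42) = 1538166; answer 1538166
Step 2: S1 = 1538166; d = -34; cross terms: (-32*-28 - 0*-21)=896, (0*27 - -12*-28)=-336, (-12*18 - -34*27)=702, (-34*-21 - -32*18)=1290; twice the area = |2552| = 2552; area = 1276; answer 1276
Step 3: S2 = 1276; threaded value p + q = 1277; w = -13; remainder = value at the root: -1*(-13)^3 - 3*(-13)^2 - 2 = (2197) + (-507) + (-2) = 1688; answer 1688

1688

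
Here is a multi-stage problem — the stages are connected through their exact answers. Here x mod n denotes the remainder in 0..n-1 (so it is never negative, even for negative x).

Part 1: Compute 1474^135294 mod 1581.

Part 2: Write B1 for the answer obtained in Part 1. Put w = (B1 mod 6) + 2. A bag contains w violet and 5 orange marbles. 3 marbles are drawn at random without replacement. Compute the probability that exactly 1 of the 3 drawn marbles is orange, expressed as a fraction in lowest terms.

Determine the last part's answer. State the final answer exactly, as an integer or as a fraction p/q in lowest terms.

5/11

Part 1: squarings mod 1581: 1474^1=1474, 1474^2=382, 1474^4=472, 1474^8=1444, 1474^16=1378, 1474^32=103, 1474^64=1123, 1474^128=1072, 1474^256=1378, 1474^512=103, 1474^1024=1123, 1474^2048=1072, 1474^4096=1378, 1474^8192=103, 1474^16384=1123, 1474^32768=1072, 1474^65536=1378, 1474^131072=103; 1474^135294 = 1474^2 * 1474^4 * 1474^8 * 1474^16 * 1474^32 * 1474^64 * 1474^4096 * 1474^131072 = 1120 (mod 1581); answer 1120
Part 2: B1 = 1120; w = 6; total draws C(11,3) = 165; favorable C(5,1)*C(6,2) = 75; P = 5/11; answer 5/11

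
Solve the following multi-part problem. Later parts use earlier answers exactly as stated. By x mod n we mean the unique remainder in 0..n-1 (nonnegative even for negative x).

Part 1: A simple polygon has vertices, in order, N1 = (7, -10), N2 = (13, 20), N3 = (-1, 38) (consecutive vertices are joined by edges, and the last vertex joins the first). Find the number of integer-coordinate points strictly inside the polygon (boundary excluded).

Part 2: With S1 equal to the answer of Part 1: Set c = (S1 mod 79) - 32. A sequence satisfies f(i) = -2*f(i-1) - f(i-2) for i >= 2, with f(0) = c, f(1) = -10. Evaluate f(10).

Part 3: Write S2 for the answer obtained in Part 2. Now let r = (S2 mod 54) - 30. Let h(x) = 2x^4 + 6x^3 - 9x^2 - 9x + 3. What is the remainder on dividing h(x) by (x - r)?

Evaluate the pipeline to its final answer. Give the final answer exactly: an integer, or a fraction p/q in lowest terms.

153203

Part 1: cross terms: (7*20 - 13*-10)=270, (13*38 - -1*20)=514, (-1*-10 - 7*38)=-256; twice the area = |528| = 528; area = 264; boundary points = 6 + 2 + 8 = 16; strictly interior points = area - boundary/2 + 1 = 257; answer 257
Part 2: S1 = 257; c = -12; f(2) = -2*(-10) - 1*(-12) = 32; iterating: f(2)=32, f(3)=-54, f(4)=76, f(5)=-98, f(6)=120, f(7)=-142, f(8)=164, f(9)=-186, f(10)=208; answer 208
Part 3: S2 = 208; r = 16; remainder = value at the root: 2*(16)^4 + 6*(16)^3 - 9*(16)^2 - 9*(16)^1 + 3 = (131072) + (24576) + (-2304) + (-144) + (3) = 153203; answer 153203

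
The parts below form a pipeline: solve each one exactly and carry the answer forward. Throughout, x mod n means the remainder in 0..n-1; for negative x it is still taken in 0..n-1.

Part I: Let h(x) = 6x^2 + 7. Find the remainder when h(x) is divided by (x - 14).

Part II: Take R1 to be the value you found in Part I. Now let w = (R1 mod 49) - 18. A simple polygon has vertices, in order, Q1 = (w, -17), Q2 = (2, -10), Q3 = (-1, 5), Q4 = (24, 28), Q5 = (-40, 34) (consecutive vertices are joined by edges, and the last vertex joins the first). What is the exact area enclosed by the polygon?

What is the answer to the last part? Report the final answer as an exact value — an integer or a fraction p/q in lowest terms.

Part I: remainder = value at the root: 6*(14)^2 + 7 = (1176) + (7) = 1183; answer 1183
Part II: R1 = 1183; w = -11; cross terms: (-11*-10 - 2*-17)=144, (2*5 - -1*-10)=0, (-1*28 - 24*5)=-148, (24*34 - -40*28)=1936, (-40*-17 - -11*34)=1054; twice the area = |2986| = 2986; area = 1493; answer 1493

1493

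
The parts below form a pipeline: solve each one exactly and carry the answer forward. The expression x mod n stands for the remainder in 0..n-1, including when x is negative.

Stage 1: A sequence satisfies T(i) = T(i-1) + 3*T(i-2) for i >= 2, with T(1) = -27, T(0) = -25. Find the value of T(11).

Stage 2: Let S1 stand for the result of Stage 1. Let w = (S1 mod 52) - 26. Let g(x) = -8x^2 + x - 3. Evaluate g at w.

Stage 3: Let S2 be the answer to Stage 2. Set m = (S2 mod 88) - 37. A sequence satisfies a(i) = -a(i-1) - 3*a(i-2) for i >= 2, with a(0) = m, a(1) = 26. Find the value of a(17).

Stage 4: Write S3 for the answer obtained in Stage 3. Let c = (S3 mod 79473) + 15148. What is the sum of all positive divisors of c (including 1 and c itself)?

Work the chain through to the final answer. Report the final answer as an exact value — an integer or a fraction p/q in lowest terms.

Stage 1: T(2) = 1*(-27) + 3*(-25) = -102; iterating: T(2)=-102, T(3)=-183, T(4)=-489, T(5)=-1038, T(6)=-2505, T(7)=-5619, T(8)=-13134, T(9)=-29991, T(10)=-69393, T(11)=-159366; answer -159366
Stage 2: S1 = -159366; w = -12; -8*(-12)^2 + 1*(-12)^1 - 3 = (-1152) + (-12) + (-3) = -1167; answer -1167
Stage 3: S2 = -1167; m = 28; a(2) = -1*(26) - 3*(28) = -110; iterating: a(2)=-110, a(3)=32, a(4)=298, a(5)=-394, a(6)=-500, a(7)=1682, a(8)=-182, a(9)=-4864, a(10)=5410, a(11)=9182, a(12)=-25412, a(13)=-2134, a(14)=78370, a(15)=-71968, a(16)=-163142, a(17)=379046; answer 379046
Stage 4: S3 = 379046; c = 76302; 76302 = 2 * 3^5 * 157; sigma = (1 + 2) * (1 + 3 + 9 + 27 + 81 + 243) * (1 + 157) = 3 * 364 * 158 = 172536; answer 172536

172536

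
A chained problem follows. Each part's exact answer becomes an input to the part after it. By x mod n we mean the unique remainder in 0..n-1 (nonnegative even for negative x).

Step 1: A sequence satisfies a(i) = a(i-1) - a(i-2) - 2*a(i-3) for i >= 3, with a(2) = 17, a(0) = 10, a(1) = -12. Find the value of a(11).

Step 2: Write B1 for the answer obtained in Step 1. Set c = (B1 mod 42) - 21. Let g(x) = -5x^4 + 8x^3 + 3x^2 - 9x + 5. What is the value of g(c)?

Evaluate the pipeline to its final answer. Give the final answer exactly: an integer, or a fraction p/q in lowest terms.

-4693

Step 1: a(3) = 1*(17) - 1*(-12) - 2*(10) = 9; iterating: a(3)=9, a(4)=16, a(5)=-27, a(6)=-61, a(7)=-66, a(8)=49, a(9)=237, a(10)=320, a(11)=-15; answer -15
Step 2: B1 = -15; c = 6; -5*(6)^4 + 8*(6)^3 + 3*(6)^2 - 9*(6)^1 + 5 = (-6480) + (1728) + (108) + (-54) + (5) = -4693; answer -4693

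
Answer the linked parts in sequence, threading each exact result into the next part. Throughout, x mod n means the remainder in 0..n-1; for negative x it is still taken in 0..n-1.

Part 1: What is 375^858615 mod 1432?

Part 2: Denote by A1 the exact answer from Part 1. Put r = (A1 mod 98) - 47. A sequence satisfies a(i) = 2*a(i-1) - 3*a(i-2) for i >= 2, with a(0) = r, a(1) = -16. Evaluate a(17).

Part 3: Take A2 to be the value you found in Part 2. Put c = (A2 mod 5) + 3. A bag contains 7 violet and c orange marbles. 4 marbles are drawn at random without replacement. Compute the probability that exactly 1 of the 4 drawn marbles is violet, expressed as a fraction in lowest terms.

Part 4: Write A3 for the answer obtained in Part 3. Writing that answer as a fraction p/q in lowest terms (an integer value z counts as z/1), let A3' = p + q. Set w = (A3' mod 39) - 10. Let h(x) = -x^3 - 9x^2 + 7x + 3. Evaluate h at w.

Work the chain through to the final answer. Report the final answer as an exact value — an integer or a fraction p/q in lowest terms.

Part 1: squarings mod 1432: 375^1=375, 375^2=289, 375^4=465, 375^8=1425, 375^16=49, 375^32=969, 375^64=1001, 375^128=1033, 375^256=249, 375^512=425, 375^1024=193, 375^2048=17, 375^4096=289, 375^8192=465, 375^16384=1425, 375^32768=49, 375^65536=969, 375^131072=1001, 375^262144=1033, 375^524288=249; 375^858615 = 375^1 * 375^2 * 375^4 * 375^16 * 375^32 * 375^64 * 375^128 * 375^256 * 375^2048 * 375^4096 * 375^65536 * 375^262144 * 375^524288 = 1327 (mod 1432); answer 1327
Part 2: A1 = 1327; r = 6; a(2) = 2*(-16) - 3*(6) = -50; iterating: a(2)=-50, a(3)=-52, a(4)=46, a(5)=248, a(6)=358, a(7)=-28, a(8)=-1130, a(9)=-2176, a(10)=-962, a(11)=4604, a(12)=12094, a(13)=10376, a(14)=-15530, a(15)=-62188, a(16)=-77786, a(17)=30992; answer 30992
Part 3: A2 = 30992; c = 5; total draws C(12,4) = 495; favorable C(7,1)*C(5,3) = 70; P = 14/99; answer 14/99
Part 4: A3 = 14/99; threaded value p + q = 113; w = 25; -1*(25)^3 - 9*(25)^2 + 7*(25)^1 + 3 = (-15625) + (-5625) + (175) + (3) = -21072; answer -21072

-21072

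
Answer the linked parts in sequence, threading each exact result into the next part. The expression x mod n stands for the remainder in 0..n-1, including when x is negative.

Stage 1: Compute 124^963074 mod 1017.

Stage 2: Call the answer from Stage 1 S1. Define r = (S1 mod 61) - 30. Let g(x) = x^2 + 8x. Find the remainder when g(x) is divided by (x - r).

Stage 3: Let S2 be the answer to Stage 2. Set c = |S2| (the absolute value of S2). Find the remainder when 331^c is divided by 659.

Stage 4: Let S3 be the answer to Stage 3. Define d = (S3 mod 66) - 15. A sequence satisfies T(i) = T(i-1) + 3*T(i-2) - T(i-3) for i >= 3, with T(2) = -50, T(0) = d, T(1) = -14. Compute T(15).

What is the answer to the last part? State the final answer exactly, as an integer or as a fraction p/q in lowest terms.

-1157737

Stage 1: squarings mod 1017: 124^1=124, 124^2=121, 124^4=403, 124^8=706, 124^16=106, 124^32=49, 124^64=367, 124^128=445, 124^256=727, 124^512=706, 124^1024=106, 124^2048=49, 124^4096=367, 124^8192=445, 124^16384=727, 124^32768=706, 124^65536=106, 124^131072=49, 124^262144=367, 124^524288=445; 124^963074 = 124^2 * 124^512 * 124^4096 * 124^8192 * 124^32768 * 124^131072 * 124^262144 * 124^524288 = 580 (mod 1017); answer 580
Stage 2: S1 = 580; r = 1; remainder = value at the root: 1*(1)^2 + 8*(1)^1 = (1) + (8) = 9; answer 9
Stage 3: S2 = 9; c = 9; squarings mod 659: 331^1=331, 331^2=167, 331^4=211, 331^8=368; 331^9 = 331^1 * 331^8 = 552 (mod 659); answer 552
Stage 4: S3 = 552; d = 9; T(3) = 1*(-50) + 3*(-14) - 1*(9) = -101; iterating: T(3)=-101, T(4)=-237, T(5)=-490, T(6)=-1100, T(7)=-2333, T(8)=-5143, T(9)=-11042, T(10)=-24138, T(11)=-52121, T(12)=-113493, T(13)=-245718, T(14)=-534076, T(15)=-1157737; answer -1157737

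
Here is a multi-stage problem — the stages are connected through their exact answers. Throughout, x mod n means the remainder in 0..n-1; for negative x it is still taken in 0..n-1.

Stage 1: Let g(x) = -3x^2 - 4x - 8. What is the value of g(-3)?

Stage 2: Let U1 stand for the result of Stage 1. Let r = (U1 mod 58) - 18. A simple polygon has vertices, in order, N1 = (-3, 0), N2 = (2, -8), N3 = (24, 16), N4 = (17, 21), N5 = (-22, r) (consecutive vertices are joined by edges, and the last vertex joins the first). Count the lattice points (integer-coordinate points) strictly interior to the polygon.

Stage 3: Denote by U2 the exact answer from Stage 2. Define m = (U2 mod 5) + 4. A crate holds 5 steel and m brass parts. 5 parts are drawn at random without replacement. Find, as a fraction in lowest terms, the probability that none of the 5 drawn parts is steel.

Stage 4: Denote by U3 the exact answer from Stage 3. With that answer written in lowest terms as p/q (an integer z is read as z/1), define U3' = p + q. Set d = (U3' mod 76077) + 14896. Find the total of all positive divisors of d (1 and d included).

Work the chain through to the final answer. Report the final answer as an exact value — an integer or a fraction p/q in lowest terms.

Stage 1: -3*(-3)^2 - 4*(-3)^1 - 8 = (-27) + (12) + (-8) = -23; answer -23
Stage 2: U1 = -23; r = 17; cross terms: (-3*-8 - 2*0)=24, (2*16 - 24*-8)=224, (24*21 - 17*16)=232, (17*17 - -22*21)=751, (-22*0 - -3*17)=51; twice the area = |1282| = 1282; area = 641; boundary points = 1 + 2 + 1 + 1 + 1 = 6; strictly interior points = area - boundary/2 + 1 = 639; answer 639
Stage 3: U2 = 639; m = 8; total draws C(13,5) = 1287; favorable C(8,5) = 56; P = 56/1287; answer 56/1287
Stage 4: U3 = 56/1287; threaded value p + q = 1343; d = 16239; 16239 = 3 * 5413; sigma = (1 + 3) * (1 + 5413) = 4 * 5414 = 21656; answer 21656

21656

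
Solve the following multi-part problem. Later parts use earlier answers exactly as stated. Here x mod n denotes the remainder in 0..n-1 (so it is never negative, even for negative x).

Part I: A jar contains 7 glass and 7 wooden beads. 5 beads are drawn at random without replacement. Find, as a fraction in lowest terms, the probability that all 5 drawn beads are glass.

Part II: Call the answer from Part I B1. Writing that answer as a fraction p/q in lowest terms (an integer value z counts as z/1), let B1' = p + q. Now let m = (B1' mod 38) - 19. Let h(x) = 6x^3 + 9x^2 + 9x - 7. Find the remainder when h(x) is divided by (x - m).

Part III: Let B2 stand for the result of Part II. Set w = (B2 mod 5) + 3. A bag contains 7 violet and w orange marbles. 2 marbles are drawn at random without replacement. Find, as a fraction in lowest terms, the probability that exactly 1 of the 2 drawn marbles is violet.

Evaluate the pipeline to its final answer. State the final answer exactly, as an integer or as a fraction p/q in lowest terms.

35/66

Part I: total draws C(14,5) = 2002; favorable C(7,5) = 21; P = 3/286; answer 3/286
Part II: B1 = 3/286; threaded value p + q = 289; m = 4; remainder = value at the root: 6*(4)^3 + 9*(4)^2 + 9*(4)^1 - 7 = (384) + (144) + (36) + (-7) = 557; answer 557
Part III: B2 = 557; w = 5; total draws C(12,2) = 66; favorable C(7,1)*C(5,1) = 35; P = 35/66; answer 35/66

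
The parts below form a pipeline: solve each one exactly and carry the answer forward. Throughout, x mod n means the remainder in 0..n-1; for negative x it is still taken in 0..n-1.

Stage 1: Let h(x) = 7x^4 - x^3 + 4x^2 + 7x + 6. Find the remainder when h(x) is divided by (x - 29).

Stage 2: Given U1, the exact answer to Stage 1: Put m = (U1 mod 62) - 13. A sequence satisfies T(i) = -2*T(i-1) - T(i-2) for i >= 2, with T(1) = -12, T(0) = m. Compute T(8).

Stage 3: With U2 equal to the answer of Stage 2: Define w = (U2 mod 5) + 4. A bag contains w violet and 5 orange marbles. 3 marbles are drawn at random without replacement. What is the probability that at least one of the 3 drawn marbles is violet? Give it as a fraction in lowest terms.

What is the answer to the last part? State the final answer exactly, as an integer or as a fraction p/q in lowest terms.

31/33

Stage 1: remainder = value at the root: 7*(29)^4 - 1*(29)^3 + 4*(29)^2 + 7*(29)^1 + 6 = (4950967) + (-24389) + (3364) + (203) + (6) = 4930151; answer 4930151
Stage 2: U1 = 4930151; m = 22; T(2) = -2*(-12) - 1*(22) = 2; iterating: T(2)=2, T(3)=8, T(4)=-18, T(5)=28, T(6)=-38, T(7)=48, T(8)=-58; answer -58
Stage 3: U2 = -58; w = 6; total draws C(11,3) = 165; complement C(5,3) = 10; favorable 165 - 10 = 155; P = 31/33; answer 31/33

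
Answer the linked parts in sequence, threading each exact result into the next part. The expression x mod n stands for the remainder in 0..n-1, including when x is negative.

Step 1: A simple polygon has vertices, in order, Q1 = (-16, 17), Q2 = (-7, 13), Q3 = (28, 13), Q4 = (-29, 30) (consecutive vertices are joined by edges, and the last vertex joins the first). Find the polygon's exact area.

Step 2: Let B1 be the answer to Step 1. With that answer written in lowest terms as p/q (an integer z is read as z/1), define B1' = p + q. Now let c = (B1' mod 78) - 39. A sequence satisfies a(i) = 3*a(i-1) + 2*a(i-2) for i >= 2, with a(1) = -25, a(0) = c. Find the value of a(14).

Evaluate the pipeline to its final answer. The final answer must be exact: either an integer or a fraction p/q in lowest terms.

-464309935

Step 1: cross terms: (-16*13 - -7*17)=-89, (-7*13 - 28*13)=-455, (28*30 - -29*13)=1217, (-29*17 - -16*30)=-13; twice the area = |660| = 660; area = 330; answer 330
Step 2: B1 = 330; threaded value p + q = 331; c = -20; a(2) = 3*(-25) + 2*(-20) = -115; iterating: a(2)=-115, a(3)=-395, a(4)=-1415, a(5)=-5035, a(6)=-17935, a(7)=-63875, a(8)=-227495, a(9)=-810235, a(10)=-2885695, a(11)=-10277555, a(12)=-36604055, a(13)=-130367275, a(14)=-464309935; answer -464309935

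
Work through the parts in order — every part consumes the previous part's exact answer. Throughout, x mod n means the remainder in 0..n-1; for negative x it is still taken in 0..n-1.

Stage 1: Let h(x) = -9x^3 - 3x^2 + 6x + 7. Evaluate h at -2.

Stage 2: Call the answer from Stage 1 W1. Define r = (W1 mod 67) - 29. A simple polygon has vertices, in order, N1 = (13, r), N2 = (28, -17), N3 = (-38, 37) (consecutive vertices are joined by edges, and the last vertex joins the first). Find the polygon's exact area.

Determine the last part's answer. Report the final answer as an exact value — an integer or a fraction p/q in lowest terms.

1014

Stage 1: -9*(-2)^3 - 3*(-2)^2 + 6*(-2)^1 + 7 = (72) + (-12) + (-12) + (7) = 55; answer 55
Stage 2: W1 = 55; r = 26; cross terms: (13*-17 - 28*26)=-949, (28*37 - -38*-17)=390, (-38*26 - 13*37)=-1469; twice the area = |-2028| = 2028; area = 1014; answer 1014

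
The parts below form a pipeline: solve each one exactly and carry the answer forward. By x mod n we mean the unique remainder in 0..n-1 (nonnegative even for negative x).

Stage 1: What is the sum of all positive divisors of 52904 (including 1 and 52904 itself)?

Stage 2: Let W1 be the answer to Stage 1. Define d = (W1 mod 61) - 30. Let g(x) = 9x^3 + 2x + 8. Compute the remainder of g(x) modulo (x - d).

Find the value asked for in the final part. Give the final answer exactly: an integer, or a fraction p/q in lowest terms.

-36888

Stage 1: 52904 = 2^3 * 17 * 389; sigma = (1 + 2 + 4 + 8) * (1 + 17) * (1 + 389) = 15 * 18 * 390 = 105300; answer 105300
Stage 2: W1 = 105300; d = -16; remainder = value at the root: 9*(-16)^3 + 2*(-16)^1 + 8 = (-36864) + (-32) + (8) = -36888; answer -36888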